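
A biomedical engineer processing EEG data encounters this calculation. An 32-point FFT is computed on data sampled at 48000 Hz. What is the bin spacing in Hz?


DFT frequency resolution:
df = fs / N
   = 48000 / 32
   = 1500.0 Hz

1500.0 Hz


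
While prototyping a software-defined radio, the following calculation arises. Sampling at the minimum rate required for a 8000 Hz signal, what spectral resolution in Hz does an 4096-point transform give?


Step 1 — Nyquist sampling rate:
fs = 2 * fmax = 2 * 8000 = 16000 Hz

Step 2 — DFT bin spacing:
df = fs / N = 16000 / 4096 = 3.9062 Hz

3.9062 Hz


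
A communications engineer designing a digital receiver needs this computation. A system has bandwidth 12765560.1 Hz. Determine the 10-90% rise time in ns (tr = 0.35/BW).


Rise time from bandwidth relationship:
tr = 0.35 / BW
   = 0.35 / 12765560.1
   = 2.741752005e-08 s
   = 27.4175 ns

27.4175 ns


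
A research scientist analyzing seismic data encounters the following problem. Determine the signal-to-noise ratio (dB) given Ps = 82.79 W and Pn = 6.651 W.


SNR in decibels:
SNR = 10 * log10(Ps / Pn)
    = 10 * log10(82.79 / 6.651)
    = 10 * log10(12.4478)
    = 10 * 1.0951
    = 10.95 dB

10.95 dB


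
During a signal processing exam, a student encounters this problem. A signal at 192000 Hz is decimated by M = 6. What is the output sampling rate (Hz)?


Decimation reduces the sample rate:
fs_out = fs_in / M
       = 192000 / 6
       = 32000.0 Hz

32000.0 Hz


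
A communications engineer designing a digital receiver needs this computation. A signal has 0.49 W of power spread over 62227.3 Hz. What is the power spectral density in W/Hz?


Power spectral density:
PSD = P / BW
    = 0.49 / 62227.3
    = 7.87e-06 W/Hz

7.87e-06 W/Hz


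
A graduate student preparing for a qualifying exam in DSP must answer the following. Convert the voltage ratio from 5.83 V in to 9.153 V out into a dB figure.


Voltage gain in dB:
G = 20 * log10(Vout / Vin)
  = 20 * log10(9.153 / 5.83)
  = 20 * log10(1.569983)
  = 20 * 0.195895
  = 3.92 dB

3.92 dB


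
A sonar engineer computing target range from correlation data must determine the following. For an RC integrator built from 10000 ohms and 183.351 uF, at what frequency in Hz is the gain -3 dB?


Cutoff frequency of a first-order RC filter:
fc = 1 / (2 * pi * R * C)
C = 183.351 uF = 0.000183351 F
fc = 1 / (2 * pi * 10000 * 0.000183351)
   = 1 / 11.520283092567
   = 0.086803 Hz

0.086803 Hz


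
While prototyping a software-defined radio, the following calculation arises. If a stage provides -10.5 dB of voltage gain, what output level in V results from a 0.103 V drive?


Output voltage from dB gain:
V_out = V_in * 10^(gain_dB / 20)
      = 0.103 * 10^(-10.5 / 20)
      = 0.103 * 0.298538
      = 0.0307 V

0.0307 V


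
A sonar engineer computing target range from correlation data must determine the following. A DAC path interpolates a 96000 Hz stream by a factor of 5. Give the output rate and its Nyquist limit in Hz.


Step 1 — output sample rate after interpolation by L:
fs_out = L * fs_in = 5 * 96000 = 480000 Hz

Step 2 — Nyquist frequency of the output stream:
f_Nyq = fs_out / 2 = 480000 / 2 = 240000.0 Hz

fs_out = 480000 Hz; f_Nyquist = 240000.0 Hz


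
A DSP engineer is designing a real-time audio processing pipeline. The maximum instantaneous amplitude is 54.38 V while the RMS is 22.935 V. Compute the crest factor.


Crest factor is the ratio of peak to RMS:
CF = V_peak / V_rms
   = 54.38 / 22.935
   = 2.371

2.371


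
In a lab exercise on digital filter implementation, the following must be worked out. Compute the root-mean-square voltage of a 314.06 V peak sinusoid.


RMS voltage for a sinusoidal waveform:
V_rms = V_peak / sqrt(2)
      = 314.06 / 1.414214
      = 222.074 V

222.074 V


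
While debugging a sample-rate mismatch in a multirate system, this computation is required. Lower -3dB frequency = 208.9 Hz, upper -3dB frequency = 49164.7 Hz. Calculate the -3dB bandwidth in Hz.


Bandwidth is the difference of -3dB frequencies:
BW = f_high - f_low
   = 49164.7 - 208.9
   = 48955.8 Hz

48955.8 Hz


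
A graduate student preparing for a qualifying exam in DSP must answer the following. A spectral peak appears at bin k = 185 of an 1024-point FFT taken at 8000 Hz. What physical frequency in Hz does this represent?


Frequency of DFT bin k:
f_k = k * fs / N
    = 185 * 8000 / 1024
    = 1480000 / 1024
    = 1445.312 Hz

1445.312 Hz


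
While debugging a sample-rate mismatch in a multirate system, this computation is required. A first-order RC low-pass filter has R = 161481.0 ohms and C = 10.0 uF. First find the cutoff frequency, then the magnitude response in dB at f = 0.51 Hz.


Step 1 — cutoff frequency:
fc = 1 / (2*pi*R*C)
C = 10.0 uF = 1e-05 F
fc = 1 / (2*pi*161481.0*1e-05)
   = 0.0985595 Hz

Step 2 — magnitude at f = 0.51 Hz:
|H(f)| = 1 / sqrt(1 + (f/fc)^2)
f/fc = 0.51 / 0.0985595 = 5.174539
|H| = 1 / sqrt(1 + 26.775854) = 0.1897432
|H|_dB = 20*log10(0.1897432) = -14.44 dB

fc = 0.0985595 Hz; |H(0.51 Hz)| = -14.44 dB


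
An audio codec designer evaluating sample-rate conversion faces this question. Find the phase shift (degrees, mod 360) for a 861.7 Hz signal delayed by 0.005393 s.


Phase shift from frequency and time delay:
phi = 360 * f * t_delay
    = 360 * 861.7 * 0.005393
    = 1672.97 degrees
    mod 360 = 232.97 degrees

232.97 degrees


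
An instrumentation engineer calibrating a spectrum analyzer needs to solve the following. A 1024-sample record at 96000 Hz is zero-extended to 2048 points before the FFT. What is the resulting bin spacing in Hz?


Frequency resolution after zero-padding:
N_padded = 1024 * 2 = 2048
df = fs / N_padded
   = 96000 / 2048
   = 46.875 Hz

46.875 Hz


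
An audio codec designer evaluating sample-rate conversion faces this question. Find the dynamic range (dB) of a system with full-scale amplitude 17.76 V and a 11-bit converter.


Dynamic range from full-scale to LSB:
V_min = V_max / 2^bits = 17.76 / 2^11
DR = 20 * log10(V_max / V_min)
   = 20 * log10(2^11)
   = 20 * 11 * log10(2)
   = 66.23 dB

66.23 dB


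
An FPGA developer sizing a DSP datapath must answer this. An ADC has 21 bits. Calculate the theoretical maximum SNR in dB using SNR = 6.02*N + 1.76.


Theoretical SNR for a full-scale sinusoid:
SNR = 6.02 * N + 1.76
    = 6.02 * 21 + 1.76
    = 126.42 + 1.76
    = 128.18 dB

128.18 dB


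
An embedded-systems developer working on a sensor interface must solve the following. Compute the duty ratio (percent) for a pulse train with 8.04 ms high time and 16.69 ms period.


Duty cycle as a percentage:
DC = (t_on / T) * 100
   = (8.04 / 16.69) * 100
   = 0.481726 * 100
   = 48.17 %

48.17 %


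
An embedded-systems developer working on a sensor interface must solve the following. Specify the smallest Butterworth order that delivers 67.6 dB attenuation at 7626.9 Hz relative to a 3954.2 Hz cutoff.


Butterworth filter order formula:
n = log10(10^(A/10) - 1) / (2 * log10(f_stop/f_pass))
10^(67.6/10) - 1 = 5754398.3734
f_stop/f_pass = 7626.9 / 3954.2 = 1.9288
n = 11.8476 -> ceil = 12

12


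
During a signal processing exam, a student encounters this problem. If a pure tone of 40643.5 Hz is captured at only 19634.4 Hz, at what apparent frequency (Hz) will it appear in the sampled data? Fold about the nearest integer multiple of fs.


Compute the nearest integer multiple of fs to the signal:
n = round(40643.5 / 19634.4) = 2
f_alias = |40643.5 - 2 * 19634.4|
        = |40643.5 - 39268.8|
        = 1374.7 Hz

1374.7


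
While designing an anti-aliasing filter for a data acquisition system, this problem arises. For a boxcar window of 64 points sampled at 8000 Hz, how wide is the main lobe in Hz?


Main lobe width for a rectangular window:
Width = 2 * fs / N
      = 2 * 8000 / 64
      = 16000 / 64
      = 250.0 Hz

250.0 Hz


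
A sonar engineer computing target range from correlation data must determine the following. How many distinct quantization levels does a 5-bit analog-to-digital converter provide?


Number of quantization levels = 2^N
= 2^5
= 32

32


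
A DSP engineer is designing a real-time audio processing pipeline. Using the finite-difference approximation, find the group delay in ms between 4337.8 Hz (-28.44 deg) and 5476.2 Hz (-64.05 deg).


Group delay from phase difference:
tau = -d(phi)/d(omega)
d(phi) = -35.61 deg = -0.621512 rad
d(omega) = 2*pi*(5476.2 - 4337.8) = 7152.7782 rad/s
tau = -(-0.621512) / 7152.7782
    = 0.0869 ms

0.0869 ms


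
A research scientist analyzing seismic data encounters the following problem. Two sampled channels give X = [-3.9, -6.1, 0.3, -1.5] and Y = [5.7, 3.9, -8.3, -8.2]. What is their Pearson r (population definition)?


Pearson correlation coefficient (population):
r = cov(X,Y) / (std(X) * std(Y))
Mean X = -2.8, Mean Y = -1.725
Cov(X,Y) = -13.8825
Std(X) = 2.418677, Std(Y) = 6.556056
r = -0.8755

-0.8755


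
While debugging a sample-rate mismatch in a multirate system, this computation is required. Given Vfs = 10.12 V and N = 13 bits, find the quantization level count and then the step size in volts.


Step 1 — number of quantization levels:
L = 2^N = 2^13 = 8192

Step 2 — LSB step size:
delta = Vfs / L
      = 10.12 / 8192
      = 0.00123535 V

Levels = 8192; step size = 0.00123535 V


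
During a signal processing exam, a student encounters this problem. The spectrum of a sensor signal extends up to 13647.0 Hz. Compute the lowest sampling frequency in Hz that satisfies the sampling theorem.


The Nyquist rate is twice the maximum frequency component.
fs_min = 2 * fmax
      = 2 * 13647.0
      = 27294.0 Hz

27294.0


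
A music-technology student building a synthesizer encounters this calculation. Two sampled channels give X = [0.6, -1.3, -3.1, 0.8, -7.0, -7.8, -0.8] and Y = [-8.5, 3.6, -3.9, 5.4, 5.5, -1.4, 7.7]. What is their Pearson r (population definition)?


Pearson correlation coefficient (population):
r = cov(X,Y) / (std(X) * std(Y))
Mean X = -2.6571, Mean Y = 1.2
Cov(X,Y) = -0.684286
Std(X) = 3.23722, Std(Y) = 5.490251
r = -0.0385

-0.0385


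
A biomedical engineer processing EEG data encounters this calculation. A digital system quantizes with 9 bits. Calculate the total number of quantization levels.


Number of quantization levels = 2^N
= 2^9
= 512

512


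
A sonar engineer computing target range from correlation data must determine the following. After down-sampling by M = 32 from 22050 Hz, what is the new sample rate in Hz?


Decimation reduces the sample rate:
fs_out = fs_in / M
       = 22050 / 32
       = 689.0625 Hz

689.0625 Hz


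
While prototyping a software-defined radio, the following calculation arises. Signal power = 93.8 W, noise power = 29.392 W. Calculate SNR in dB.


SNR in decibels:
SNR = 10 * log10(Ps / Pn)
    = 10 * log10(93.8 / 29.392)
    = 10 * log10(3.1913)
    = 10 * 0.504
    = 5.04 dB

5.04 dB


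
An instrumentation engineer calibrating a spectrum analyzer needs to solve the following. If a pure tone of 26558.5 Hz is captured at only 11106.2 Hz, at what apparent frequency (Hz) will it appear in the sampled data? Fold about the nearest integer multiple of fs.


Compute the nearest integer multiple of fs to the signal:
n = round(26558.5 / 11106.2) = 2
f_alias = |26558.5 - 2 * 11106.2|
        = |26558.5 - 22212.4|
        = 4346.1 Hz

4346.1


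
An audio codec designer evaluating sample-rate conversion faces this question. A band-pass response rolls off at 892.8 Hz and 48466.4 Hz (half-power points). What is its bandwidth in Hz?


Bandwidth is the difference of -3dB frequencies:
BW = f_high - f_low
   = 48466.4 - 892.8
   = 47573.6 Hz

47573.6 Hz


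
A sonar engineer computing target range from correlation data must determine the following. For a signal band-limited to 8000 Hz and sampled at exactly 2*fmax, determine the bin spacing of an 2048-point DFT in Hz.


Step 1 — Nyquist sampling rate:
fs = 2 * fmax = 2 * 8000 = 16000 Hz

Step 2 — DFT bin spacing:
df = fs / N = 16000 / 2048 = 7.8125 Hz

7.8125 Hz


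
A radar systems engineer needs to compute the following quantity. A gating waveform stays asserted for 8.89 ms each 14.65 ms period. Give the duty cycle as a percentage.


Duty cycle as a percentage:
DC = (t_on / T) * 100
   = (8.89 / 14.65) * 100
   = 0.606826 * 100
   = 60.68 %

60.68 %


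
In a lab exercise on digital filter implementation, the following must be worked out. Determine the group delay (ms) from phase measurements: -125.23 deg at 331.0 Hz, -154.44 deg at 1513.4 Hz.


Group delay from phase difference:
tau = -d(phi)/d(omega)
d(phi) = -29.21 deg = -0.509811 rad
d(omega) = 2*pi*(1513.4 - 331.0) = 7429.2383 rad/s
tau = -(-0.509811) / 7429.2383
    = 0.0686 ms

0.0686 ms


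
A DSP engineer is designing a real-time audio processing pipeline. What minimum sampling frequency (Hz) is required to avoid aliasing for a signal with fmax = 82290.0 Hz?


The Nyquist rate is twice the maximum frequency component.
fs_min = 2 * fmax
      = 2 * 82290.0
      = 164580.0 Hz

164580.0


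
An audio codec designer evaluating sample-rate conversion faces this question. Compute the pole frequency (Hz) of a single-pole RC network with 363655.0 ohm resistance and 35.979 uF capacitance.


Cutoff frequency of a first-order RC filter:
fc = 1 / (2 * pi * R * C)
C = 35.979 uF = 3.5979e-05 F
fc = 1 / (2 * pi * 363655.0 * 3.5979e-05)
   = 1 / 82.208839956956
   = 0.012164 Hz

0.012164 Hz


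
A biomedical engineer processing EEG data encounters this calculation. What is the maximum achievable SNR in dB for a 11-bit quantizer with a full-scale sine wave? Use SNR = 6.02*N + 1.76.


Theoretical SNR for a full-scale sinusoid:
SNR = 6.02 * N + 1.76
    = 6.02 * 11 + 1.76
    = 66.22 + 1.76
    = 67.98 dB

67.98 dB


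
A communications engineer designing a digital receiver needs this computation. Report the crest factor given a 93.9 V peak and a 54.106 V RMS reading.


Crest factor is the ratio of peak to RMS:
CF = V_peak / V_rms
   = 93.9 / 54.106
   = 1.7355

1.7355


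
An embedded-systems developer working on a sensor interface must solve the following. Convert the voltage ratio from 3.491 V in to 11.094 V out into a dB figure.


Voltage gain in dB:
G = 20 * log10(Vout / Vin)
  = 20 * log10(11.094 / 3.491)
  = 20 * log10(3.177886)
  = 20 * 0.502138
  = 10.04 dB

10.04 dB


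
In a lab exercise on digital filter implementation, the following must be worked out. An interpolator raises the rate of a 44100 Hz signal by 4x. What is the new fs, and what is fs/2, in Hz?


Step 1 — output sample rate after interpolation by L:
fs_out = L * fs_in = 4 * 44100 = 176400 Hz

Step 2 — Nyquist frequency of the output stream:
f_Nyq = fs_out / 2 = 176400 / 2 = 88200.0 Hz

fs_out = 176400 Hz; f_Nyquist = 88200.0 Hz


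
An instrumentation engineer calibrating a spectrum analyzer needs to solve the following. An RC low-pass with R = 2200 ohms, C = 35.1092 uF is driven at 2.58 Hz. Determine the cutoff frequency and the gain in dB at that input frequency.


Step 1 — cutoff frequency:
fc = 1 / (2*pi*R*C)
C = 35.1092 uF = 3.51092e-05 F
fc = 1 / (2*pi*2200*3.51092e-05)
   = 2.06052 Hz

Step 2 — magnitude at f = 2.58 Hz:
|H(f)| = 1 / sqrt(1 + (f/fc)^2)
f/fc = 2.58 / 2.06052 = 1.252111
|H| = 1 / sqrt(1 + 1.567782) = 0.6240522
|H|_dB = 20*log10(0.6240522) = -4.1 dB

fc = 2.06052 Hz; |H(2.58 Hz)| = -4.1 dB


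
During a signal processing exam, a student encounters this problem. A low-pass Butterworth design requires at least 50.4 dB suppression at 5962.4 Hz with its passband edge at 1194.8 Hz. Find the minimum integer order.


Butterworth filter order formula:
n = log10(10^(A/10) - 1) / (2 * log10(f_stop/f_pass))
10^(50.4/10) - 1 = 109646.8196
f_stop/f_pass = 5962.4 / 1194.8 = 4.9903
n = 3.6097 -> ceil = 4

4


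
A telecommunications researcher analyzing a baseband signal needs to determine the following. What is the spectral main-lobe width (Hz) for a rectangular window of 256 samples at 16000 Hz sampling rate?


Main lobe width for a rectangular window:
Width = 2 * fs / N
      = 2 * 16000 / 256
      = 32000 / 256
      = 125.0 Hz

125.0 Hz


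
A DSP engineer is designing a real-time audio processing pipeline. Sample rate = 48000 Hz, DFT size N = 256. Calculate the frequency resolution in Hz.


DFT frequency resolution:
df = fs / N
   = 48000 / 256
   = 187.5 Hz

187.5 Hz


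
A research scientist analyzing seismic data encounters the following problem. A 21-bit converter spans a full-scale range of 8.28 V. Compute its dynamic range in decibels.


Dynamic range from full-scale to LSB:
V_min = V_max / 2^bits = 8.28 / 2^21
DR = 20 * log10(V_max / V_min)
   = 20 * log10(2^21)
   = 20 * 21 * log10(2)
   = 126.43 dB

126.43 dB


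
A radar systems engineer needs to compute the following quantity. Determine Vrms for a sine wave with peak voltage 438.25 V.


RMS voltage for a sinusoidal waveform:
V_rms = V_peak / sqrt(2)
      = 438.25 / 1.414214
      = 309.89 V

309.89 V


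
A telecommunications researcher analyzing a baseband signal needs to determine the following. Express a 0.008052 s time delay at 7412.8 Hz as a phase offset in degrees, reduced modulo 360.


Phase shift from frequency and time delay:
phi = 360 * f * t_delay
    = 360 * 7412.8 * 0.008052
    = 21487.63 degrees
    mod 360 = 247.63 degrees

247.63 degrees


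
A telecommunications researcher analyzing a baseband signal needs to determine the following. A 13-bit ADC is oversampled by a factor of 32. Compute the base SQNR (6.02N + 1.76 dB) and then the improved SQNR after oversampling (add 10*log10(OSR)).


Step 1 — baseline SQNR at Nyquist:
SQNR_base = 6.02*N + 1.76
          = 6.02*13 + 1.76
          = 80.02 dB

Step 2 — oversampling processing gain:
G = 10*log10(OSR) = 10*log10(32) = 15.05 dB

Step 3 — total:
SQNR_total = 80.02 + 15.05 = 95.07 dB

Base SQNR = 80.02 dB; oversampled SQNR = 95.07 dB


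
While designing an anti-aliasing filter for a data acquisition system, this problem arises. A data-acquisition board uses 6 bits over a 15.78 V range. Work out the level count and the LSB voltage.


Step 1 — number of quantization levels:
L = 2^N = 2^6 = 64

Step 2 — LSB step size:
delta = Vfs / L
      = 15.78 / 64
      = 0.2465625 V

Levels = 64; step size = 0.2465625 V


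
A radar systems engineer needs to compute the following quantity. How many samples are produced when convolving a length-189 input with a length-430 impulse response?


Linear convolution output length:
L = N + M - 1
  = 189 + 430 - 1
  = 618 samples

618


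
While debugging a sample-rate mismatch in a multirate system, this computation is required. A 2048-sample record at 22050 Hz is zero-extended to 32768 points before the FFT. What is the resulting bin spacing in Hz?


Frequency resolution after zero-padding:
N_padded = 2048 * 16 = 32768
df = fs / N_padded
   = 22050 / 32768
   = 0.6729 Hz

0.6729 Hz


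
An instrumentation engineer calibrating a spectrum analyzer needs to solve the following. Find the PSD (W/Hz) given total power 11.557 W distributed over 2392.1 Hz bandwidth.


Power spectral density:
PSD = P / BW
    = 11.557 / 2392.1
    = 0.00483132 W/Hz

0.00483132 W/Hz


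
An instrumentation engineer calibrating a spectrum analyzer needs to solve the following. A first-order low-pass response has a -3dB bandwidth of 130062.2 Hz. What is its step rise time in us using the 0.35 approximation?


Rise time from bandwidth relationship:
tr = 0.35 / BW
   = 0.35 / 130062.2
   = 2.691020143e-06 s
   = 2.691 us

2.691 us


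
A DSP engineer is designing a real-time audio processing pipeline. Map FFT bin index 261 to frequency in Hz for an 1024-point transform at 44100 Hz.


Frequency of DFT bin k:
f_k = k * fs / N
    = 261 * 44100 / 1024
    = 11510100 / 1024
    = 11240.332 Hz

11240.332 Hz


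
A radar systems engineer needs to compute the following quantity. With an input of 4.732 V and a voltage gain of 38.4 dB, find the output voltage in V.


Output voltage from dB gain:
V_out = V_in * 10^(gain_dB / 20)
      = 4.732 * 10^(38.4 / 20)
      = 4.732 * 83.176377
      = 393.5906 V

393.5906 V


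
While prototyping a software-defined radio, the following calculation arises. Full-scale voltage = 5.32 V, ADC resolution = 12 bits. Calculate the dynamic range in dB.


Dynamic range from full-scale to LSB:
V_min = V_max / 2^bits = 5.32 / 2^12
DR = 20 * log10(V_max / V_min)
   = 20 * log10(2^12)
   = 20 * 12 * log10(2)
   = 72.25 dB

72.25 dB


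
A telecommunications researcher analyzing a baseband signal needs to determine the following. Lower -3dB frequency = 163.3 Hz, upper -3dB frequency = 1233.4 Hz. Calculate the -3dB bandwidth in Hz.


Bandwidth is the difference of -3dB frequencies:
BW = f_high - f_low
   = 1233.4 - 163.3
   = 1070.1 Hz

1070.1 Hz


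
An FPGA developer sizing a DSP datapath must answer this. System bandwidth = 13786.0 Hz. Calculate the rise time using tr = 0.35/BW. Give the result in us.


Rise time from bandwidth relationship:
tr = 0.35 / BW
   = 0.35 / 13786.0
   = 2.538807486e-05 s
   = 25.3881 us

25.3881 us


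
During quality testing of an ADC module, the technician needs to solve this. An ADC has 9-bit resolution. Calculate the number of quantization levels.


Number of quantization levels = 2^N
= 2^9
= 512

512


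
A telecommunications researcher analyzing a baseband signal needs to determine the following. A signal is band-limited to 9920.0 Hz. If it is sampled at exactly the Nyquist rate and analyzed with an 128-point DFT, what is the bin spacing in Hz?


Step 1 — Nyquist sampling rate:
fs = 2 * fmax = 2 * 9920.0 = 19840.0 Hz

Step 2 — DFT bin spacing:
df = fs / N = 19840.0 / 128 = 155.0 Hz

155.0 Hz


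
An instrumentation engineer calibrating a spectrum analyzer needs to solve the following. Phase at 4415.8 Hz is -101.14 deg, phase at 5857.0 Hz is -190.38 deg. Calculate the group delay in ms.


Group delay from phase difference:
tau = -d(phi)/d(omega)
d(phi) = -89.24 deg = -1.557532 rad
d(omega) = 2*pi*(5857.0 - 4415.8) = 9055.3267 rad/s
tau = -(-1.557532) / 9055.3267
    = 0.172 ms

0.172 ms


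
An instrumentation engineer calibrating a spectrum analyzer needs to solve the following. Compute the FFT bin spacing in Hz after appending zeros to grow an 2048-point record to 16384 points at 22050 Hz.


Frequency resolution after zero-padding:
N_padded = 2048 * 8 = 16384
df = fs / N_padded
   = 22050 / 16384
   = 1.3458 Hz

1.3458 Hz


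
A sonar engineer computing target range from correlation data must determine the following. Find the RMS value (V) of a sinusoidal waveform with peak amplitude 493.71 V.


RMS voltage for a sinusoidal waveform:
V_rms = V_peak / sqrt(2)
      = 493.71 / 1.414214
      = 349.106 V

349.106 V


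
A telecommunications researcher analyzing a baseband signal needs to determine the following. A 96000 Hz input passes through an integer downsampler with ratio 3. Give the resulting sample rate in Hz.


Decimation reduces the sample rate:
fs_out = fs_in / M
       = 96000 / 3
       = 32000.0 Hz

32000.0 Hz


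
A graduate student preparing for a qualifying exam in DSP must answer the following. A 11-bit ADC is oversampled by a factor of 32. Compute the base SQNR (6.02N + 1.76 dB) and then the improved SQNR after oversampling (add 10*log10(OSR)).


Step 1 — baseline SQNR at Nyquist:
SQNR_base = 6.02*N + 1.76
          = 6.02*11 + 1.76
          = 67.98 dB

Step 2 — oversampling processing gain:
G = 10*log10(OSR) = 10*log10(32) = 15.05 dB

Step 3 — total:
SQNR_total = 67.98 + 15.05 = 83.03 dB

Base SQNR = 67.98 dB; oversampled SQNR = 83.03 dB


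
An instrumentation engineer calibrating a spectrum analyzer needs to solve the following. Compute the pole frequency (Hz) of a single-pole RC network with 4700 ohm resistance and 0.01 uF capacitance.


Cutoff frequency of a first-order RC filter:
fc = 1 / (2 * pi * R * C)
C = 0.01 uF = 1e-08 F
fc = 1 / (2 * pi * 4700 * 1e-08)
   = 1 / 0.00029530970943744
   = 3386.275385 Hz

3386.275385 Hz


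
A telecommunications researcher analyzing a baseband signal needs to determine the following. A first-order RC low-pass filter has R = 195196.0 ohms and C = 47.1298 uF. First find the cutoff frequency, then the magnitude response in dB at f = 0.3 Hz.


Step 1 — cutoff frequency:
fc = 1 / (2*pi*R*C)
C = 47.1298 uF = 4.71298e-05 F
fc = 1 / (2*pi*195196.0*4.71298e-05)
   = 0.0173003 Hz

Step 2 — magnitude at f = 0.3 Hz:
|H(f)| = 1 / sqrt(1 + (f/fc)^2)
f/fc = 0.3 / 0.0173003 = 17.34074
|H| = 1 / sqrt(1 + 300.701264) = 0.057572
|H|_dB = 20*log10(0.057572) = -24.8 dB

fc = 0.0173003 Hz; |H(0.3 Hz)| = -24.8 dB


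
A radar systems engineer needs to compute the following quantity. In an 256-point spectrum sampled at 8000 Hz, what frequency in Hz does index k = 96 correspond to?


Frequency of DFT bin k:
f_k = k * fs / N
    = 96 * 8000 / 256
    = 768000 / 256
    = 3000.0 Hz

3000.0 Hz


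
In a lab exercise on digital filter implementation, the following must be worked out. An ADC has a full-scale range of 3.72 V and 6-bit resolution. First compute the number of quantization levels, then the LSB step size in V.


Step 1 — number of quantization levels:
L = 2^N = 2^6 = 64

Step 2 — LSB step size:
delta = Vfs / L
      = 3.72 / 64
      = 0.058125 V

Levels = 64; step size = 0.058125 V


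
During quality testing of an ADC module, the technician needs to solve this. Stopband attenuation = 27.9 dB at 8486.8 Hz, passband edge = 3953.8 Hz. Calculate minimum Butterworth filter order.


Butterworth filter order formula:
n = log10(10^(A/10) - 1) / (2 * log10(f_stop/f_pass))
10^(27.9/10) - 1 = 615.595
f_stop/f_pass = 8486.8 / 3953.8 = 2.1465
n = 4.2042 -> ceil = 5

5


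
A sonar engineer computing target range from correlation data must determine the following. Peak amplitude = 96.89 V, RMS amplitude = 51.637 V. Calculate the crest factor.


Crest factor is the ratio of peak to RMS:
CF = V_peak / V_rms
   = 96.89 / 51.637
   = 1.8764

1.8764


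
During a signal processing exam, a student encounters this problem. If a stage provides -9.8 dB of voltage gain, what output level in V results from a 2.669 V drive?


Output voltage from dB gain:
V_out = V_in * 10^(gain_dB / 20)
      = 2.669 * 10^(-9.8 / 20)
      = 2.669 * 0.323594
      = 0.8637 V

0.8637 V


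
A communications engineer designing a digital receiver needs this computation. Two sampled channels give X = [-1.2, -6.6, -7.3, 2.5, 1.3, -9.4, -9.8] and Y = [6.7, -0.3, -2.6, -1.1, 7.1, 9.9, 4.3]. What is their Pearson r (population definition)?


Pearson correlation coefficient (population):
r = cov(X,Y) / (std(X) * std(Y))
Mean X = -4.3571, Mean Y = 3.4286
Cov(X,Y) = -1.604082
Std(X) = 4.746986, Std(Y) = 4.433223
r = -0.0762

-0.0762


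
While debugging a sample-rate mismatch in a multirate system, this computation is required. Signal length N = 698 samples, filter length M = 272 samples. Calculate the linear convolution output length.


Linear convolution output length:
L = N + M - 1
  = 698 + 272 - 1
  = 969 samples

969


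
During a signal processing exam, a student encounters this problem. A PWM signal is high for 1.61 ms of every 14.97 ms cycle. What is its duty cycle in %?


Duty cycle as a percentage:
DC = (t_on / T) * 100
   = (1.61 / 14.97) * 100
   = 0.107548 * 100
   = 10.75 %

10.75 %


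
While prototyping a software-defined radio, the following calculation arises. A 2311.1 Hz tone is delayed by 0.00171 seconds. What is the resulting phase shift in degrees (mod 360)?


Phase shift from frequency and time delay:
phi = 360 * f * t_delay
    = 360 * 2311.1 * 0.00171
    = 1422.71 degrees
    mod 360 = 342.71 degrees

342.71 degrees


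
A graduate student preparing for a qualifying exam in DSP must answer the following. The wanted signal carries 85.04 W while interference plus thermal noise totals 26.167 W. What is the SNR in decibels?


SNR in decibels:
SNR = 10 * log10(Ps / Pn)
    = 10 * log10(85.04 / 26.167)
    = 10 * log10(3.2499)
    = 10 * 0.5119
    = 5.12 dB

5.12 dB


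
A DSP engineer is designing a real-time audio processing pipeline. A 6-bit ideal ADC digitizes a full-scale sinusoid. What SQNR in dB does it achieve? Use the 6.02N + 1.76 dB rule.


Theoretical SNR for a full-scale sinusoid:
SNR = 6.02 * N + 1.76
    = 6.02 * 6 + 1.76
    = 36.12 + 1.76
    = 37.88 dB

37.88 dB


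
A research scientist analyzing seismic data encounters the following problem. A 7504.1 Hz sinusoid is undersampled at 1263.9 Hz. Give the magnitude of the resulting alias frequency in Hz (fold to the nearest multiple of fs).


Compute the nearest integer multiple of fs to the signal:
n = round(7504.1 / 1263.9) = 6
f_alias = |7504.1 - 6 * 1263.9|
        = |7504.1 - 7583.4|
        = 79.3 Hz

79.3


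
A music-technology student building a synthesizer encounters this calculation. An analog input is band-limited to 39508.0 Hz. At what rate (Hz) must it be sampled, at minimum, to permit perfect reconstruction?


The Nyquist rate is twice the maximum frequency component.
fs_min = 2 * fmax
      = 2 * 39508.0
      = 79016.0 Hz

79016.0


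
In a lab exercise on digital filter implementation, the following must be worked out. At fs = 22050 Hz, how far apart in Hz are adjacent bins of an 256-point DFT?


DFT frequency resolution:
df = fs / N
   = 22050 / 256
   = 86.1328 Hz

86.1328 Hz


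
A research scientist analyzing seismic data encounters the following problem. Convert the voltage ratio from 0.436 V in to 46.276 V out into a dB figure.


Voltage gain in dB:
G = 20 * log10(Vout / Vin)
  = 20 * log10(46.276 / 0.436)
  = 20 * log10(106.137615)
  = 20 * 2.025869
  = 40.52 dB

40.52 dB


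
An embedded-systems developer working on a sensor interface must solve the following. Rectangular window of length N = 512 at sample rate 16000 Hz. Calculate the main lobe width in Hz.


Main lobe width for a rectangular window:
Width = 2 * fs / N
      = 2 * 16000 / 512
      = 32000 / 512
      = 62.5 Hz

62.5 Hz


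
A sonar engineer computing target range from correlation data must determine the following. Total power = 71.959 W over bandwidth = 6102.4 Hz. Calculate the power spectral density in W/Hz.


Power spectral density:
PSD = P / BW
    = 71.959 / 6102.4
    = 0.01179192 W/Hz

0.01179192 W/Hz


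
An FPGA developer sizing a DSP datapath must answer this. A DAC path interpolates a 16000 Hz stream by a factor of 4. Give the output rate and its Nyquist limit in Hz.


Step 1 — output sample rate after interpolation by L:
fs_out = L * fs_in = 4 * 16000 = 64000 Hz

Step 2 — Nyquist frequency of the output stream:
f_Nyq = fs_out / 2 = 64000 / 2 = 32000.0 Hz

fs_out = 64000 Hz; f_Nyquist = 32000.0 Hz


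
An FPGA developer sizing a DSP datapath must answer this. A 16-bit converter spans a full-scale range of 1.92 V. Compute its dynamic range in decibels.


Dynamic range from full-scale to LSB:
V_min = V_max / 2^bits = 1.92 / 2^16
DR = 20 * log10(V_max / V_min)
   = 20 * log10(2^16)
   = 20 * 16 * log10(2)
   = 96.33 dB

96.33 dB


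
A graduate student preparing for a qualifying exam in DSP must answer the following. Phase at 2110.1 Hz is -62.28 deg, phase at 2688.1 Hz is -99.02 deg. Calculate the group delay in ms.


Group delay from phase difference:
tau = -d(phi)/d(omega)
d(phi) = -36.74 deg = -0.641234 rad
d(omega) = 2*pi*(2688.1 - 2110.1) = 3631.6811 rad/s
tau = -(-0.641234) / 3631.6811
    = 0.1766 ms

0.1766 ms


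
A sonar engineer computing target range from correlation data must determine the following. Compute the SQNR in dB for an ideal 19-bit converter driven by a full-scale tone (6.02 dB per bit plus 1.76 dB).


Theoretical SNR for a full-scale sinusoid:
SNR = 6.02 * N + 1.76
    = 6.02 * 19 + 1.76
    = 114.38 + 1.76
    = 116.14 dB

116.14 dB


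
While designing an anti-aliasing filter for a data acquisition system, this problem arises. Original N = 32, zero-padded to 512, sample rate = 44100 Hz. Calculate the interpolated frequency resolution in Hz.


Frequency resolution after zero-padding:
N_padded = 32 * 16 = 512
df = fs / N_padded
   = 44100 / 512
   = 86.1328 Hz

86.1328 Hz


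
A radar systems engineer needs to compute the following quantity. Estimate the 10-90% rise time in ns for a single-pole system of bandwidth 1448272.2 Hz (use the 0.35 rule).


Rise time from bandwidth relationship:
tr = 0.35 / BW
   = 0.35 / 1448272.2
   = 2.416672777e-07 s
   = 241.6673 ns

241.6673 ns


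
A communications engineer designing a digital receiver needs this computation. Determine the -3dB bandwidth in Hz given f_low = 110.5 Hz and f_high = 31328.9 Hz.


Bandwidth is the difference of -3dB frequencies:
BW = f_high - f_low
   = 31328.9 - 110.5
   = 31218.4 Hz

31218.4 Hz


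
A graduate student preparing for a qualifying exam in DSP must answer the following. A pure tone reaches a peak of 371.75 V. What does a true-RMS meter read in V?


RMS voltage for a sinusoidal waveform:
V_rms = V_peak / sqrt(2)
      = 371.75 / 1.414214
      = 262.867 V

262.867 V


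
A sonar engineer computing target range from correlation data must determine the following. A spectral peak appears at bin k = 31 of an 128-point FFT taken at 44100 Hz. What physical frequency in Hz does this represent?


Frequency of DFT bin k:
f_k = k * fs / N
    = 31 * 44100 / 128
    = 1367100 / 128
    = 10680.469 Hz

10680.469 Hz


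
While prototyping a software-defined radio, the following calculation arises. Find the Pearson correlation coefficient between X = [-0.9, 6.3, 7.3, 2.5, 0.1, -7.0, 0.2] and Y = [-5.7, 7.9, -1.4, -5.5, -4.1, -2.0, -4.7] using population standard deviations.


Pearson correlation coefficient (population):
r = cov(X,Y) / (std(X) * std(Y))
Mean X = 1.2143, Mean Y = -2.2143
Cov(X,Y) = 8.91449
Std(X) = 4.452424, Std(Y) = 4.402736
r = 0.4548

0.4548


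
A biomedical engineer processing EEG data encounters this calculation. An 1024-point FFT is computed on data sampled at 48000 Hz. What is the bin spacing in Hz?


DFT frequency resolution:
df = fs / N
   = 48000 / 1024
   = 46.875 Hz

46.875 Hz


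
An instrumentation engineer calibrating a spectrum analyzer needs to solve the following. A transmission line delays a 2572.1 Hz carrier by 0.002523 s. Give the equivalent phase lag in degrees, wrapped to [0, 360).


Phase shift from frequency and time delay:
phi = 360 * f * t_delay
    = 360 * 2572.1 * 0.002523
    = 2336.19 degrees
    mod 360 = 176.19 degrees

176.19 degrees


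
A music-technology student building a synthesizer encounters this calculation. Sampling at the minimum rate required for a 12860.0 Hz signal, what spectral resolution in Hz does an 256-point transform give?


Step 1 — Nyquist sampling rate:
fs = 2 * fmax = 2 * 12860.0 = 25720.0 Hz

Step 2 — DFT bin spacing:
df = fs / N = 25720.0 / 256 = 100.4688 Hz

100.4688 Hz


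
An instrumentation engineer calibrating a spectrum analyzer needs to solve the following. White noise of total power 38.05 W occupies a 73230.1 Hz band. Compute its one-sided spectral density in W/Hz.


Power spectral density:
PSD = P / BW
    = 38.05 / 73230.1
    = 0.0005196 W/Hz

0.0005196 W/Hz


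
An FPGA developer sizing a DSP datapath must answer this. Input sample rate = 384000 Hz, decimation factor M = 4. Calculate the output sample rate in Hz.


Decimation reduces the sample rate:
fs_out = fs_in / M
       = 384000 / 4
       = 96000.0 Hz

96000.0 Hz


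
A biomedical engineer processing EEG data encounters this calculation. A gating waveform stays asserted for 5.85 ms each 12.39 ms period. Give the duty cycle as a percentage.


Duty cycle as a percentage:
DC = (t_on / T) * 100
   = (5.85 / 12.39) * 100
   = 0.472155 * 100
   = 47.22 %

47.22 %


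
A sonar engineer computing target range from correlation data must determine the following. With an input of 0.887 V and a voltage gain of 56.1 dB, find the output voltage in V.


Output voltage from dB gain:
V_out = V_in * 10^(gain_dB / 20)
      = 0.887 * 10^(56.1 / 20)
      = 0.887 * 638.263486
      = 566.1397 V

566.1397 V


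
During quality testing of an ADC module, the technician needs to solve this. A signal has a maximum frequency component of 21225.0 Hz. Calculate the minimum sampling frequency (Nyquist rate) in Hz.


The Nyquist rate is twice the maximum frequency component.
fs_min = 2 * fmax
      = 2 * 21225.0
      = 42450.0 Hz

42450.0


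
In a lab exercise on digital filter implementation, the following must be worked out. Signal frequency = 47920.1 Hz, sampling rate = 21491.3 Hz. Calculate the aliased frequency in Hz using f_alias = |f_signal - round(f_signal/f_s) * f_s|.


Compute the nearest integer multiple of fs to the signal:
n = round(47920.1 / 21491.3) = 2
f_alias = |47920.1 - 2 * 21491.3|
        = |47920.1 - 42982.6|
        = 4937.5 Hz

4937.5


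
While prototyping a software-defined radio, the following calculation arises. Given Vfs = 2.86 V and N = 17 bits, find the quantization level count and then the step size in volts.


Step 1 — number of quantization levels:
L = 2^N = 2^17 = 131072

Step 2 — LSB step size:
delta = Vfs / L
      = 2.86 / 131072
      = 2.182e-05 V

Levels = 131072; step size = 2.182e-05 V


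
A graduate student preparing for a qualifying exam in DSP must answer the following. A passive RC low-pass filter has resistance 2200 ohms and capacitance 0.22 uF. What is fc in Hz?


Cutoff frequency of a first-order RC filter:
fc = 1 / (2 * pi * R * C)
C = 0.22 uF = 2.2e-07 F
fc = 1 / (2 * pi * 2200 * 2.2e-07)
   = 1 / 0.0030410616886749
   = 328.832527 Hz

328.832527 Hz


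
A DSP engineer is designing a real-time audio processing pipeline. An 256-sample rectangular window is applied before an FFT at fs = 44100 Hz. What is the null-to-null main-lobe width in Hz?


Main lobe width for a rectangular window:
Width = 2 * fs / N
      = 2 * 44100 / 256
      = 88200 / 256
      = 344.531 Hz

344.531 Hz


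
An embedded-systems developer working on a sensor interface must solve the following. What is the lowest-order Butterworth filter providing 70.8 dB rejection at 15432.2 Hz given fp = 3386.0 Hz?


Butterworth filter order formula:
n = log10(10^(A/10) - 1) / (2 * log10(f_stop/f_pass))
10^(70.8/10) - 1 = 12022643.3462
f_stop/f_pass = 15432.2 / 3386.0 = 4.5576
n = 5.3739 -> ceil = 6

6


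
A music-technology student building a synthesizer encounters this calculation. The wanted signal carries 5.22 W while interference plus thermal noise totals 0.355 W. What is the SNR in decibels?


SNR in decibels:
SNR = 10 * log10(Ps / Pn)
    = 10 * log10(5.22 / 0.355)
    = 10 * log10(14.7042)
    = 10 * 1.1674
    = 11.67 dB

11.67 dB


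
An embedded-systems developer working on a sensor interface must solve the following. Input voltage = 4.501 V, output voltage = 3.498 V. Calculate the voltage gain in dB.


Voltage gain in dB:
G = 20 * log10(Vout / Vin)
  = 20 * log10(3.498 / 4.501)
  = 20 * log10(0.777161)
  = 20 * -0.109489
  = -2.19 dB

-2.19 dB


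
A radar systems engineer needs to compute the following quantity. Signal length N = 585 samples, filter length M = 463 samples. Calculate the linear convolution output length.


Linear convolution output length:
L = N + M - 1
  = 585 + 463 - 1
  = 1047 samples

1047


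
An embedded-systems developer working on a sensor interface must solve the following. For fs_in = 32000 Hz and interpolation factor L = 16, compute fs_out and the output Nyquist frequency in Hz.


Step 1 — output sample rate after interpolation by L:
fs_out = L * fs_in = 16 * 32000 = 512000 Hz

Step 2 — Nyquist frequency of the output stream:
f_Nyq = fs_out / 2 = 512000 / 2 = 256000.0 Hz

fs_out = 512000 Hz; f_Nyquist = 256000.0 Hz
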